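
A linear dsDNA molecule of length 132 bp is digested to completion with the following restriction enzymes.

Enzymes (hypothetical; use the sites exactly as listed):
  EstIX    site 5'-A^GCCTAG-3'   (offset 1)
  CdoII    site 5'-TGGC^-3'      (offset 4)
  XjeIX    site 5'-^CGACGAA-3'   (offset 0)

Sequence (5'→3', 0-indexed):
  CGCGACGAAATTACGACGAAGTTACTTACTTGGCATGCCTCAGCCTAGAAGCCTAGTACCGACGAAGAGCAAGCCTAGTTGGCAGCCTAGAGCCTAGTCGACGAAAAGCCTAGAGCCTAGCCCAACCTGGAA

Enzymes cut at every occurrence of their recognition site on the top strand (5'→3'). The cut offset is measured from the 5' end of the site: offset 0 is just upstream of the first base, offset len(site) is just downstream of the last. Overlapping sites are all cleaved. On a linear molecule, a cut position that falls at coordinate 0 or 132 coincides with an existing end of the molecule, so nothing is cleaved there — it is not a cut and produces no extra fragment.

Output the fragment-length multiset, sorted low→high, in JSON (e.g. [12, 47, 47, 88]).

[1,2,7,7,7,8,8,9,9,11,11,13,18,21]

Scan for sites:
  EstIX (AGCCTAG, off=1): starts [41, 49, 71, 83, 90, 106, 113] → cuts [42, 50, 72, 84, 91, 107, 114]
  CdoII (TGGC, off=4): starts [30, 79] → cuts [34, 83]
  XjeIX (CGACGAA, off=0): starts [2, 13, 59, 98] → cuts [2, 13, 59, 98]

All cut coordinates (distinct, sorted): [2, 13, 34, 42, 50, 59, 72, 83, 84, 91, 98, 107, 114]

Fragments:
  [0,2): 2 bp
  [2,13): 11 bp
  [13,34): 21 bp
  [34,42): 8 bp
  [42,50): 8 bp
  [50,59): 9 bp
  [59,72): 13 bp
  [72,83): 11 bp
  [83,84): 1 bp
  [84,91): 7 bp
  [91,98): 7 bp
  [98,107): 9 bp
  [107,114): 7 bp
  [114,132): 18 bp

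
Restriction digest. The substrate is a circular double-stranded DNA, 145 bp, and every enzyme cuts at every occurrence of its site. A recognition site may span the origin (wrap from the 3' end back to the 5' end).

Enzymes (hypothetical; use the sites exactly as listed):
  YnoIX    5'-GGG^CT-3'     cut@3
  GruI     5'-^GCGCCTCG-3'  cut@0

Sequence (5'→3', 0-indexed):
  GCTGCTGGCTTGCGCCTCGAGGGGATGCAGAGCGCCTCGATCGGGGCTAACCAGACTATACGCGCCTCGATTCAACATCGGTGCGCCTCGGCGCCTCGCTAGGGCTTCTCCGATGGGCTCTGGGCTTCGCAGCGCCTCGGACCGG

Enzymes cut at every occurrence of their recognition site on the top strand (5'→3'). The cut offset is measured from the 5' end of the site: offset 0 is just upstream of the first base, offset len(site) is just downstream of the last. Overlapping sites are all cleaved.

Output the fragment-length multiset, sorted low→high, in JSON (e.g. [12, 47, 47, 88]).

[7,7,8,10,13,14,15,15,15,20,21]

Per-enzyme occurrences:
  YnoIX GGGCT/3: at [43, 101, 114, 121, 143] ⇒ [1, 46, 104, 117, 124]
  GruI GCGCCTCG/0: at [11, 31, 61, 82, 90, 131] ⇒ [11, 31, 61, 82, 90, 131]

Pooled cuts: [1, 11, 31, 46, 61, 82, 90, 104, 117, 124, 131]

Fragments:
  1→11: 10 bp
  11→31: 20 bp
  31→46: 15 bp
  46→61: 15 bp
  61→82: 21 bp
  82→90: 8 bp
  90→104: 14 bp
  104→117: 13 bp
  117→124: 7 bp
  124→131: 7 bp
  131→1 (wrap): 145-131+1 = 15 bp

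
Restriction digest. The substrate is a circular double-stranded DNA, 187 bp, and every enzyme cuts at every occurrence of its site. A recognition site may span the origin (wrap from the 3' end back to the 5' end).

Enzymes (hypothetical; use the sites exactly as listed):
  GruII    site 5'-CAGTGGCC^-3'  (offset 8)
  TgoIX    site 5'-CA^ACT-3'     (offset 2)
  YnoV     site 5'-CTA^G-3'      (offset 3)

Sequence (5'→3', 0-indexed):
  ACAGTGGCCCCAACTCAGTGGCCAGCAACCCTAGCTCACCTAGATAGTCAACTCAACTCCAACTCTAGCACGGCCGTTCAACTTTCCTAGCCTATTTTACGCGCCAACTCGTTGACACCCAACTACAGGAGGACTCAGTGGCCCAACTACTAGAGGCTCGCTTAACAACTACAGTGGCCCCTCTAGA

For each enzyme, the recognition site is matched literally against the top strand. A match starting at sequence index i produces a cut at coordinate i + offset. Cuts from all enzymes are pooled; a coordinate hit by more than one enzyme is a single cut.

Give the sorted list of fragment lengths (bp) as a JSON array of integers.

[2,3,5,6,6,6,7,8,9,9,10,11,11,12,13,15,15,17,22]

Per-enzyme occurrences:
  GruII (CAGTGGCC, off=8): starts [1, 15, 135, 171] → cuts [9, 23, 143, 179]
  TgoIX (CAACT, off=2): starts [10, 48, 53, 59, 78, 104, 119, 143, 165] → cuts [12, 50, 55, 61, 80, 106, 121, 145, 167]
  YnoV (CTAG, off=3): starts [30, 39, 64, 86, 149, 182] → cuts [33, 42, 67, 89, 152, 185]

All cut coordinates (distinct, sorted): [9, 12, 23, 33, 42, 50, 55, 61, 67, 80, 89, 106, 121, 143, 145, 152, 167, 179, 185]

Fragments:
  9→12: 3 bp
  12→23: 11 bp
  23→33: 10 bp
  33→42: 9 bp
  42→50: 8 bp
  50→55: 5 bp
  55→61: 6 bp
  61→67: 6 bp
  67→80: 13 bp
  80→89: 9 bp
  89→106: 17 bp
  106→121: 15 bp
  121→143: 22 bp
  143→145: 2 bp
  145→152: 7 bp
  152→167: 15 bp
  167→179: 12 bp
  179→185: 6 bp
  185→9 (wrap): 187-185+9 = 11 bp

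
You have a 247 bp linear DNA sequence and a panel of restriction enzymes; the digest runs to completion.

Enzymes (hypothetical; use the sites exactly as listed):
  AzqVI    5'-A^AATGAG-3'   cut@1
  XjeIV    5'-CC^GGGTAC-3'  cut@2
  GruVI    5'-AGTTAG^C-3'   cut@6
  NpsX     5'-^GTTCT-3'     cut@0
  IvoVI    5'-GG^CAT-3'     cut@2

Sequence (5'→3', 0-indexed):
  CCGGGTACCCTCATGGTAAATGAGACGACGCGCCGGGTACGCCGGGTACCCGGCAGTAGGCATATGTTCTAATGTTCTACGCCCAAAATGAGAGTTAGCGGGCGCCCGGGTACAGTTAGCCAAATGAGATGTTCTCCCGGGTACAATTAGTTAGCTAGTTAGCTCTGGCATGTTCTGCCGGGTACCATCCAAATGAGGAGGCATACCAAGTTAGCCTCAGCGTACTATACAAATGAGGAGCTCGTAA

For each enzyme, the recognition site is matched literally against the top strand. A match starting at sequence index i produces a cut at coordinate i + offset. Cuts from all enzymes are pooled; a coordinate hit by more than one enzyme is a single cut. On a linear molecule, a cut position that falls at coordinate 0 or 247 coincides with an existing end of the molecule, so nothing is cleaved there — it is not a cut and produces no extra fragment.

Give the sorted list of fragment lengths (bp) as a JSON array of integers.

[2,3,3,5,6,8,8,8,8,8,9,9,10,12,12,12,13,13,16,16,16,16,17,17]

Site scan:
  AzqVI AAATGAG/1: at [17, 85, 121, 190, 230] ⇒ [18, 86, 122, 191, 231]
  XjeIV CCGGGTAC/2: at [0, 32, 41, 105, 136, 177] ⇒ [2, 34, 43, 107, 138, 179]
  GruVI AGTTAGC/6: at [92, 113, 148, 156, 208] ⇒ [98, 119, 154, 162, 214]
  NpsX GTTCT/0: at [65, 73, 130, 171] ⇒ [65, 73, 130, 171]
  IvoVI GGCAT/2: at [58, 166, 199] ⇒ [60, 168, 201]

All cut coordinates (distinct, sorted): [2, 18, 34, 43, 60, 65, 73, 86, 98, 107, 119, 122, 130, 138, 154, 162, 168, 171, 179, 191, 201, 214, 231]

Fragment lengths:
  [0,2): 2 bp
  [2,18): 16 bp
  [18,34): 16 bp
  [34,43): 9 bp
  [43,60): 17 bp
  [60,65): 5 bp
  [65,73): 8 bp
  [73,86): 13 bp
  [86,98): 12 bp
  [98,107): 9 bp
  [107,119): 12 bp
  [119,122): 3 bp
  [122,130): 8 bp
  [130,138): 8 bp
  [138,154): 16 bp
  [154,162): 8 bp
  [162,168): 6 bp
  [168,171): 3 bp
  [171,179): 8 bp
  [179,191): 12 bp
  [191,201): 10 bp
  [201,214): 13 bp
  [214,231): 17 bp
  [231,247): 16 bp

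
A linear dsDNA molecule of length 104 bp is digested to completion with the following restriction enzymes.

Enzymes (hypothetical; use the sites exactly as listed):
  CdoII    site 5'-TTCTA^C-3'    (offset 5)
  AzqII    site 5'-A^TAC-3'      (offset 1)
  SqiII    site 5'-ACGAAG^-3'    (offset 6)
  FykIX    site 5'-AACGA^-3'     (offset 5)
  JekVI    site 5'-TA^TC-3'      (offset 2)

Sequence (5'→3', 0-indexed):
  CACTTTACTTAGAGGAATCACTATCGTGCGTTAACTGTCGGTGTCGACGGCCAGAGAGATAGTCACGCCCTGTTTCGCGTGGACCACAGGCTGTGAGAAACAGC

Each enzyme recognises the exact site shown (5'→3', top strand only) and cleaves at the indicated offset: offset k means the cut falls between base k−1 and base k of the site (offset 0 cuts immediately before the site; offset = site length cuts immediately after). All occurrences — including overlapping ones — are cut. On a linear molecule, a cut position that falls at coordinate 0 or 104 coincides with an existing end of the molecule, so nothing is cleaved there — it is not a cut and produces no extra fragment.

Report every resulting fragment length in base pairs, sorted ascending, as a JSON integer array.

[23,81]

Scan for sites:
  CdoII (TTCTAC, off=5): no sites
  AzqII (ATAC, off=1): no sites
  SqiII (ACGAAG, off=6): no sites
  FykIX (AACGA, off=5): no sites
  JekVI TATC/2: at [21] ⇒ [23]

All cut coordinates (distinct, sorted): [23]

Fragments:
  [0,23): 23 bp
  [23,104): 81 bp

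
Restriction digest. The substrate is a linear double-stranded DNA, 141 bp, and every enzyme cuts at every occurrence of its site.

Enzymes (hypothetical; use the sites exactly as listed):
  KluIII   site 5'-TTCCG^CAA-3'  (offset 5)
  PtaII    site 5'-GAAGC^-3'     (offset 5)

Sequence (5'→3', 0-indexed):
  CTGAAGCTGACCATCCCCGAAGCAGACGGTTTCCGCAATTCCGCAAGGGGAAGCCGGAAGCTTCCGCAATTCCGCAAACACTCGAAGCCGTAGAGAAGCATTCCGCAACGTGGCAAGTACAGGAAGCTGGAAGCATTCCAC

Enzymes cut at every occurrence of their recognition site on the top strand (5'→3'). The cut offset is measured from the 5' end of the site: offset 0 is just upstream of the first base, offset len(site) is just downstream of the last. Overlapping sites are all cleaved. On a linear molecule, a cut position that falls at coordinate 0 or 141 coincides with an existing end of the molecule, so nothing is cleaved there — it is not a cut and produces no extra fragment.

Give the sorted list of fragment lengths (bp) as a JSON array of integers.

Scan for sites:
  KluIII TTCCGCAA/5: at [30, 38, 61, 69, 100] ⇒ [35, 43, 66, 74, 105]
  PtaII GAAGC/5: at [2, 18, 49, 56, 83, 94, 122, 129] ⇒ [7, 23, 54, 61, 88, 99, 127, 134]

Pooled cuts: [7, 23, 35, 43, 54, 61, 66, 74, 88, 99, 105, 127, 134]

Fragments:
  [0,7): 7 bp
  [7,23): 16 bp
  [23,35): 12 bp
  [35,43): 8 bp
  [43,54): 11 bp
  [54,61): 7 bp
  [61,66): 5 bp
  [66,74): 8 bp
  [74,88): 14 bp
  [88,99): 11 bp
  [99,105): 6 bp
  [105,127): 22 bp
  [127,134): 7 bp
  [134,141): 7 bp

[5,6,7,7,7,7,8,8,11,11,12,14,16,22]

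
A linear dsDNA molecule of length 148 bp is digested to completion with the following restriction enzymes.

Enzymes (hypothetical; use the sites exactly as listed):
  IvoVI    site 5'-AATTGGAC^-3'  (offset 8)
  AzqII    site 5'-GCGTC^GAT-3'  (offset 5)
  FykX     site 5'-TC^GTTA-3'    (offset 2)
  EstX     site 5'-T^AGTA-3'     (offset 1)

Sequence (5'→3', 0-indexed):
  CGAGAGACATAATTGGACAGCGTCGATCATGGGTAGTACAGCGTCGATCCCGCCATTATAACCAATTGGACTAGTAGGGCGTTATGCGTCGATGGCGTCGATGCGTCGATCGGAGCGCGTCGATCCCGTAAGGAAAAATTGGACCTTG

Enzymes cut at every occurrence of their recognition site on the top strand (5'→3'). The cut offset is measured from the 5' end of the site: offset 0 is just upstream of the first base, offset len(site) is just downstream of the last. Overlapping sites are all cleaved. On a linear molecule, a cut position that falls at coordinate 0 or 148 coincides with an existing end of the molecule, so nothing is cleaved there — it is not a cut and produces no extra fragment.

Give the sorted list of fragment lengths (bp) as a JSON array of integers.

[1,4,6,8,9,10,11,14,18,18,23,26]

Scan for sites:
  IvoVI (AATTGGAC, off=8): starts [10, 63, 136] → cuts [18, 71, 144]
  AzqII (GCGTCGAT, off=5): starts [19, 40, 85, 94, 102, 116] → cuts [24, 45, 90, 99, 107, 121]
  FykX (TCGTTA, off=2): no sites
  EstX (TAGTA, off=1): starts [33, 71] → cuts [34, 72]

Pooled cuts: [18, 24, 34, 45, 71, 72, 90, 99, 107, 121, 144]

Fragment lengths:
  [0,18): 18 bp
  [18,24): 6 bp
  [24,34): 10 bp
  [34,45): 11 bp
  [45,71): 26 bp
  [71,72): 1 bp
  [72,90): 18 bp
  [90,99): 9 bp
  [99,107): 8 bp
  [107,121): 14 bp
  [121,144): 23 bp
  [144,148): 4 bp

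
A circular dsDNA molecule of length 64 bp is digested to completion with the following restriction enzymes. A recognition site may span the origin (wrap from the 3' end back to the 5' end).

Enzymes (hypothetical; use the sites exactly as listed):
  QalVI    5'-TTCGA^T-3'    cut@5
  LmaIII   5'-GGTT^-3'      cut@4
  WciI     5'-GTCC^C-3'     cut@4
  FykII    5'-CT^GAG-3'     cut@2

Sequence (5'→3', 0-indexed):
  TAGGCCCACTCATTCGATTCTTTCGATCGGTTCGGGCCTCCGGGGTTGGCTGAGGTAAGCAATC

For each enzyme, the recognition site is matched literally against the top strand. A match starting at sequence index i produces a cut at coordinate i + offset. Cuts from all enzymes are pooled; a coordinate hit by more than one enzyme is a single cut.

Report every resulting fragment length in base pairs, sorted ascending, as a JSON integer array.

Per-enzyme occurrences:
  QalVI (TTCGAT, off=5): starts [12, 21] → cuts [17, 26]
  LmaIII (GGTT, off=4): starts [28, 43] → cuts [32, 47]
  WciI (GTCCC, off=4): no sites
  FykII (CTGAG, off=2): starts [49] → cuts [51]

Pooled cuts: [17, 26, 32, 47, 51]

Fragment lengths:
  17→26: 9 bp
  26→32: 6 bp
  32→47: 15 bp
  47→51: 4 bp
  51→17 (wrap): 64-51+17 = 30 bp

[4,6,9,15,30]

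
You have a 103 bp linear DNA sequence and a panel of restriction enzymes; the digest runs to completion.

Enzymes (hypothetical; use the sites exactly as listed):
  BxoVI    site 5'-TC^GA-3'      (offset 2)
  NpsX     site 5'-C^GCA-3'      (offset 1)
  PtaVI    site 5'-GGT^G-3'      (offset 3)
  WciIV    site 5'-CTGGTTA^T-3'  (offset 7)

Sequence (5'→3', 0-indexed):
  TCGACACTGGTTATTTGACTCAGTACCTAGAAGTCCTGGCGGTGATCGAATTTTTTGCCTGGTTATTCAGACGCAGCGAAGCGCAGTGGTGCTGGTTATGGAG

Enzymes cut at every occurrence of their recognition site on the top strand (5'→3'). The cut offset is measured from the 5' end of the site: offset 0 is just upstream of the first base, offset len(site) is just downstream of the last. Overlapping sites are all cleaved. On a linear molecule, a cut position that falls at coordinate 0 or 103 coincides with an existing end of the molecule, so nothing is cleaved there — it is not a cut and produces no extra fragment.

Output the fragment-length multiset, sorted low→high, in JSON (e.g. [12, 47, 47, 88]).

Site scan:
  BxoVI (TCGA, off=2): starts [0, 45] → cuts [2, 47]
  NpsX (CGCA, off=1): starts [71, 81] → cuts [72, 82]
  PtaVI (GGTG, off=3): starts [40, 87] → cuts [43, 90]
  WciIV (CTGGTTAT, off=7): starts [6, 58, 91] → cuts [13, 65, 98]

All cut coordinates (distinct, sorted): [2, 13, 43, 47, 65, 72, 82, 90, 98]

Fragment lengths:
  [0,2): 2 bp
  [2,13): 11 bp
  [13,43): 30 bp
  [43,47): 4 bp
  [47,65): 18 bp
  [65,72): 7 bp
  [72,82): 10 bp
  [82,90): 8 bp
  [90,98): 8 bp
  [98,103): 5 bp

[2,4,5,7,8,8,10,11,18,30]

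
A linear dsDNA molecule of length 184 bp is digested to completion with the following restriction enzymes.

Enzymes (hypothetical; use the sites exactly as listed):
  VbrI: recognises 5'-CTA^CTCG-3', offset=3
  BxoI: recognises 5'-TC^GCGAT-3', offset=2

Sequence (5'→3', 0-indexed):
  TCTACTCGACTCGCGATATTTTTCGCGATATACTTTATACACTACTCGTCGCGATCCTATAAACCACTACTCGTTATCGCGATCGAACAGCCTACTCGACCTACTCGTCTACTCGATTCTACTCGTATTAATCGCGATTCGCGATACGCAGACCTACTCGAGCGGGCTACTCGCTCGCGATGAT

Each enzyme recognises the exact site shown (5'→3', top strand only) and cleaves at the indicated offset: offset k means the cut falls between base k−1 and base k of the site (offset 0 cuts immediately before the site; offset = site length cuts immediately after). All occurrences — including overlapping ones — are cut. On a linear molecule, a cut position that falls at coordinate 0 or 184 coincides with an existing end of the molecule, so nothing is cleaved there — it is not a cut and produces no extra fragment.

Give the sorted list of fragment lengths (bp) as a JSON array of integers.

Site scan:
  VbrI CTACTCG/3: at [1, 41, 66, 91, 100, 108, 118, 153, 166] ⇒ [4, 44, 69, 94, 103, 111, 121, 156, 169]
  BxoI TCGCGAT/2: at [10, 22, 48, 76, 131, 138, 174] ⇒ [12, 24, 50, 78, 133, 140, 176]

All cut coordinates (distinct, sorted): [4, 12, 24, 44, 50, 69, 78, 94, 103, 111, 121, 133, 140, 156, 169, 176]

Fragment lengths:
  [0,4): 4 bp
  [4,12): 8 bp
  [12,24): 12 bp
  [24,44): 20 bp
  [44,50): 6 bp
  [50,69): 19 bp
  [69,78): 9 bp
  [78,94): 16 bp
  [94,103): 9 bp
  [103,111): 8 bp
  [111,121): 10 bp
  [121,133): 12 bp
  [133,140): 7 bp
  [140,156): 16 bp
  [156,169): 13 bp
  [169,176): 7 bp
  [176,184): 8 bp

[4,6,7,7,8,8,8,9,9,10,12,12,13,16,16,19,20]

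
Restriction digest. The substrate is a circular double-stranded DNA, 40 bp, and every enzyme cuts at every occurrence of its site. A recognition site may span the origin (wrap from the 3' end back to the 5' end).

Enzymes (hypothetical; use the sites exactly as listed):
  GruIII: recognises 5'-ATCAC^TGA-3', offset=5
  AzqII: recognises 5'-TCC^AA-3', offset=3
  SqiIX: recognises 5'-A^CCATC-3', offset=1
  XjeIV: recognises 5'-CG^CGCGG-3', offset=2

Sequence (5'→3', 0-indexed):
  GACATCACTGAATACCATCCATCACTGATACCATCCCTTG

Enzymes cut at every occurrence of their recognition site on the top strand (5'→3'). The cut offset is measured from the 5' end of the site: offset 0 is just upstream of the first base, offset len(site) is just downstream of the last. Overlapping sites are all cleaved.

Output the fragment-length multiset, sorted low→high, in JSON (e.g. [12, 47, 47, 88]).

Scan for sites:
  GruIII ATCACTGA/5: at [3, 20] ⇒ [8, 25]
  AzqII (TCCAA, off=3): no sites
  SqiIX ACCATC/1: at [13, 29] ⇒ [14, 30]
  XjeIV (CGCGCGG, off=2): no sites

Pooled cuts: [8, 14, 25, 30]

Fragments:
  8→14: 6 bp
  14→25: 11 bp
  25→30: 5 bp
  30→8 (wrap): 40-30+8 = 18 bp

[5,6,11,18]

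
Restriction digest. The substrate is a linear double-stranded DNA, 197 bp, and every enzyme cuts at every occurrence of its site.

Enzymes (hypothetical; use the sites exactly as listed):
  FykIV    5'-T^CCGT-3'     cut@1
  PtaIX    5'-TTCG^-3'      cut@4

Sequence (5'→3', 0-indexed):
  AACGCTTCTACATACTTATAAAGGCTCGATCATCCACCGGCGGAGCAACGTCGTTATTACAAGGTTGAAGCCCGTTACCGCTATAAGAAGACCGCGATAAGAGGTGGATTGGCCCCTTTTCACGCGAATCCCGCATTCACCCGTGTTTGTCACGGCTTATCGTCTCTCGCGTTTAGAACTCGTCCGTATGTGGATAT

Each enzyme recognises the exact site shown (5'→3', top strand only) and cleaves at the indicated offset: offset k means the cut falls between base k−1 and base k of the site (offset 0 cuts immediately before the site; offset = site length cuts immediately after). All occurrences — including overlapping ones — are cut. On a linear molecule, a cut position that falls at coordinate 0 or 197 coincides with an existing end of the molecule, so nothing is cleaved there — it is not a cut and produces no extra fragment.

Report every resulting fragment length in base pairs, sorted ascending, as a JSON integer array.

[14,183]

Scan for sites:
  FykIV (TCCGT, off=1): starts [182] → cuts [183]
  PtaIX (TTCG, off=4): no sites

All cut coordinates (distinct, sorted): [183]

Fragments:
  [0,183): 183 bp
  [183,197): 14 bp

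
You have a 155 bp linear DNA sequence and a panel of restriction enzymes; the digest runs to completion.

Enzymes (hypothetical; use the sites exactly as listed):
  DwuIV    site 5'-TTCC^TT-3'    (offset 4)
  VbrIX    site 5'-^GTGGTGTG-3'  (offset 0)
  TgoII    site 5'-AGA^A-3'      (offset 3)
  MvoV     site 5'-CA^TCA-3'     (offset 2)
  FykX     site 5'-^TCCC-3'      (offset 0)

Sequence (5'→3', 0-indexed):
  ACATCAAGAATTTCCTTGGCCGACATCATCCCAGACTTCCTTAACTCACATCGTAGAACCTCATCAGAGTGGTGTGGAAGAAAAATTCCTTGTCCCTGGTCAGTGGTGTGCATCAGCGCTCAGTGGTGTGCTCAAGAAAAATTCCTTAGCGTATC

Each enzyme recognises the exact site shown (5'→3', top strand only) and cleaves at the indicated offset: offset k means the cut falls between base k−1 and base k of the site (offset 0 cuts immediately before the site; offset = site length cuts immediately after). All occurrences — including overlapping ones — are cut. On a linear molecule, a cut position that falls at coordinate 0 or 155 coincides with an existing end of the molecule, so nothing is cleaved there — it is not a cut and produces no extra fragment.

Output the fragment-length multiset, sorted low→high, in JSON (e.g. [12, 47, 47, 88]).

Per-enzyme occurrences:
  DwuIV TTCCTT/4: at [11, 36, 85, 141] ⇒ [15, 40, 89, 145]
  VbrIX GTGGTGTG/0: at [68, 102, 122] ⇒ [68, 102, 122]
  TgoII AGAA/3: at [6, 54, 78, 134] ⇒ [9, 57, 81, 137]
  MvoV CATCA/2: at [1, 23, 61, 110] ⇒ [3, 25, 63, 112]
  FykX TCCC/0: at [28, 92] ⇒ [28, 92]

Pooled cuts: [3, 9, 15, 25, 28, 40, 57, 63, 68, 81, 89, 92, 102, 112, 122, 137, 145]

Fragments:
  [0,3): 3 bp
  [3,9): 6 bp
  [9,15): 6 bp
  [15,25): 10 bp
  [25,28): 3 bp
  [28,40): 12 bp
  [40,57): 17 bp
  [57,63): 6 bp
  [63,68): 5 bp
  [68,81): 13 bp
  [81,89): 8 bp
  [89,92): 3 bp
  [92,102): 10 bp
  [102,112): 10 bp
  [112,122): 10 bp
  [122,137): 15 bp
  [137,145): 8 bp
  [145,155): 10 bp

[3,3,3,5,6,6,6,8,8,10,10,10,10,10,12,13,15,17]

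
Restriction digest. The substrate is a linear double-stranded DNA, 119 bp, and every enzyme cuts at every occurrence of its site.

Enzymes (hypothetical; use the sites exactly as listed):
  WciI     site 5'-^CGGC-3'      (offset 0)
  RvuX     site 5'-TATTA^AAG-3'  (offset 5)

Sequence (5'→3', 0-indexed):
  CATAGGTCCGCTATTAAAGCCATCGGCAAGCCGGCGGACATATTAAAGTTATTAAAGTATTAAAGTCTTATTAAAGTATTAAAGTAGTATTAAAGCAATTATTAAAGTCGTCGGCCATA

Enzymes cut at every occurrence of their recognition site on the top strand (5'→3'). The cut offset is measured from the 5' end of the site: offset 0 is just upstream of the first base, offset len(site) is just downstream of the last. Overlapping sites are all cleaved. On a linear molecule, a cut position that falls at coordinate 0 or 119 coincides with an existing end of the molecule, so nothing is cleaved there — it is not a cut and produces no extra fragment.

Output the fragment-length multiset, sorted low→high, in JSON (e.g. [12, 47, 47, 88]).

Scan for sites:
  WciI CGGC/0: at [23, 31, 111] ⇒ [23, 31, 111]
  RvuX TATTAAAG/5: at [11, 40, 49, 57, 68, 76, 87, 99] ⇒ [16, 45, 54, 62, 73, 81, 92, 104]

Pooled cuts: [16, 23, 31, 45, 54, 62, 73, 81, 92, 104, 111]

Fragment lengths:
  [0,16): 16 bp
  [16,23): 7 bp
  [23,31): 8 bp
  [31,45): 14 bp
  [45,54): 9 bp
  [54,62): 8 bp
  [62,73): 11 bp
  [73,81): 8 bp
  [81,92): 11 bp
  [92,104): 12 bp
  [104,111): 7 bp
  [111,119): 8 bp

[7,7,8,8,8,8,9,11,11,12,14,16]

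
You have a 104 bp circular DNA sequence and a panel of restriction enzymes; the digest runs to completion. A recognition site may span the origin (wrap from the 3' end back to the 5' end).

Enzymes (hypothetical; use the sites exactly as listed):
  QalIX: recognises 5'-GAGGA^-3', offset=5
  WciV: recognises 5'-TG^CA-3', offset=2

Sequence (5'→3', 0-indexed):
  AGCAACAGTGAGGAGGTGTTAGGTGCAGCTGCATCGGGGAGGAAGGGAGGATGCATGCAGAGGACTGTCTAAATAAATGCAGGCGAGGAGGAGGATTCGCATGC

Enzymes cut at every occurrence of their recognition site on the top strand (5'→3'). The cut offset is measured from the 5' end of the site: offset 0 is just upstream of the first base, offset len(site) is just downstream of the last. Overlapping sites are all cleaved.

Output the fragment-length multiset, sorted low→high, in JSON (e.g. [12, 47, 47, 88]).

[2,3,3,4,6,7,8,8,10,11,12,15,15]

Site scan:
  QalIX (GAGGA, off=5): starts [9, 38, 46, 59, 84, 87, 90] → cuts [14, 43, 51, 64, 89, 92, 95]
  WciV (TGCA, off=2): starts [23, 29, 51, 55, 77, 101] → cuts [25, 31, 53, 57, 79, 103]

All cut coordinates (distinct, sorted): [14, 25, 31, 43, 51, 53, 57, 64, 79, 89, 92, 95, 103]

Fragment lengths:
  14→25: 11 bp
  25→31: 6 bp
  31→43: 12 bp
  43→51: 8 bp
  51→53: 2 bp
  53→57: 4 bp
  57→64: 7 bp
  64→79: 15 bp
  79→89: 10 bp
  89→92: 3 bp
  92→95: 3 bp
  95→103: 8 bp
  103→14 (wrap): 104-103+14 = 15 bp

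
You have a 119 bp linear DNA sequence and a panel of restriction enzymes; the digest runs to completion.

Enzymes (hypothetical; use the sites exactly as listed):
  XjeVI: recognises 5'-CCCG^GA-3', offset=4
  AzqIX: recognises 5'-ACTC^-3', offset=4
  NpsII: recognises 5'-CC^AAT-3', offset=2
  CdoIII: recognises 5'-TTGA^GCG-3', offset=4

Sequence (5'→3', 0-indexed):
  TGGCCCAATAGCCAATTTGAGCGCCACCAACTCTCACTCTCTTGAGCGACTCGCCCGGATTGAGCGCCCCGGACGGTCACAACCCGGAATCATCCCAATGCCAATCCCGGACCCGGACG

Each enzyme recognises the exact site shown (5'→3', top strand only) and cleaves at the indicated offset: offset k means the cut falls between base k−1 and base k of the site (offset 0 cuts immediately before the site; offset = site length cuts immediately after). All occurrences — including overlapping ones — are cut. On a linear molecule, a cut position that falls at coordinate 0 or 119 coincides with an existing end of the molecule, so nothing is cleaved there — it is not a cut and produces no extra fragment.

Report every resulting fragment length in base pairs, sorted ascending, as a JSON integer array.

Per-enzyme occurrences:
  XjeVI CCCGGA/4: at [53, 67, 82, 105, 111] ⇒ [57, 71, 86, 109, 115]
  AzqIX ACTC/4: at [29, 35, 48] ⇒ [33, 39, 52]
  NpsII CCAAT/2: at [4, 11, 94, 100] ⇒ [6, 13, 96, 102]
  CdoIII TTGAGCG/4: at [16, 41, 59] ⇒ [20, 45, 63]

All cut coordinates (distinct, sorted): [6, 13, 20, 33, 39, 45, 52, 57, 63, 71, 86, 96, 102, 109, 115]

Fragment lengths:
  [0,6): 6 bp
  [6,13): 7 bp
  [13,20): 7 bp
  [20,33): 13 bp
  [33,39): 6 bp
  [39,45): 6 bp
  [45,52): 7 bp
  [52,57): 5 bp
  [57,63): 6 bp
  [63,71): 8 bp
  [71,86): 15 bp
  [86,96): 10 bp
  [96,102): 6 bp
  [102,109): 7 bp
  [109,115): 6 bp
  [115,119): 4 bp

[4,5,6,6,6,6,6,6,7,7,7,7,8,10,13,15]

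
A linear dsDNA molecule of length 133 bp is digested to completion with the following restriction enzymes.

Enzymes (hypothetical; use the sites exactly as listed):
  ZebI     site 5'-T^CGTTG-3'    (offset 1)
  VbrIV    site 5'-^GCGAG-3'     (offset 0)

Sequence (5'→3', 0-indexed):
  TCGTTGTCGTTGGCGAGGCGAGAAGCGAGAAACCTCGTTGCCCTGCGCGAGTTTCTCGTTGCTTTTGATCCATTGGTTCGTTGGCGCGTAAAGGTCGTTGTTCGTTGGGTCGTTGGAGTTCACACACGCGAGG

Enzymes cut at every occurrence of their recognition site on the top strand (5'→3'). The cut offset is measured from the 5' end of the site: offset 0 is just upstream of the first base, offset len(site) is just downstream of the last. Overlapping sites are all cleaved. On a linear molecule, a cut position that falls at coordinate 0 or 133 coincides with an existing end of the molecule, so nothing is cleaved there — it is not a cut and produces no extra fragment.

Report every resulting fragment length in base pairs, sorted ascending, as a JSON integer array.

[1,5,5,6,6,7,7,8,10,11,11,17,17,22]

Per-enzyme occurrences:
  ZebI TCGTTG/1: at [0, 6, 34, 55, 77, 94, 101, 109] ⇒ [1, 7, 35, 56, 78, 95, 102, 110]
  VbrIV GCGAG/0: at [12, 17, 24, 46, 127] ⇒ [12, 17, 24, 46, 127]

All cut coordinates (distinct, sorted): [1, 7, 12, 17, 24, 35, 46, 56, 78, 95, 102, 110, 127]

Fragment lengths:
  [0,1): 1 bp
  [1,7): 6 bp
  [7,12): 5 bp
  [12,17): 5 bp
  [17,24): 7 bp
  [24,35): 11 bp
  [35,46): 11 bp
  [46,56): 10 bp
  [56,78): 22 bp
  [78,95): 17 bp
  [95,102): 7 bp
  [102,110): 8 bp
  [110,127): 17 bp
  [127,133): 6 bp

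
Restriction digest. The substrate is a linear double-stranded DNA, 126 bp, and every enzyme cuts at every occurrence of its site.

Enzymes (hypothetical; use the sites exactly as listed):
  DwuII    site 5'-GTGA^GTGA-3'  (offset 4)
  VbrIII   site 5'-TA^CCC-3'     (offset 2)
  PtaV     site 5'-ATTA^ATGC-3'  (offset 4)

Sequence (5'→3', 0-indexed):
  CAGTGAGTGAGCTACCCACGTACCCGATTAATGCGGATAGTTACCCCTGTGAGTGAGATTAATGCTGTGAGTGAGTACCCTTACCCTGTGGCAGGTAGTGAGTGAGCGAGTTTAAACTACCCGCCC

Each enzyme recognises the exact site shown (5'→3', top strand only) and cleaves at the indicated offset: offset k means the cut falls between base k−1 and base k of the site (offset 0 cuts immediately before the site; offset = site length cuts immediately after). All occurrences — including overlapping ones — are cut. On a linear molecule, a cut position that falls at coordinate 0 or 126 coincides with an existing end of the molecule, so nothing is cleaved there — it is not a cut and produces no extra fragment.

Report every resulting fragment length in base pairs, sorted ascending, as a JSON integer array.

Site scan:
  DwuII GTGAGTGA/4: at [2, 48, 66, 97] ⇒ [6, 52, 70, 101]
  VbrIII TACCC/2: at [12, 20, 41, 75, 81, 117] ⇒ [14, 22, 43, 77, 83, 119]
  PtaV ATTAATGC/4: at [26, 57] ⇒ [30, 61]

Pooled cuts: [6, 14, 22, 30, 43, 52, 61, 70, 77, 83, 101, 119]

Fragments:
  [0,6): 6 bp
  [6,14): 8 bp
  [14,22): 8 bp
  [22,30): 8 bp
  [30,43): 13 bp
  [43,52): 9 bp
  [52,61): 9 bp
  [61,70): 9 bp
  [70,77): 7 bp
  [77,83): 6 bp
  [83,101): 18 bp
  [101,119): 18 bp
  [119,126): 7 bp

[6,6,7,7,8,8,8,9,9,9,13,18,18]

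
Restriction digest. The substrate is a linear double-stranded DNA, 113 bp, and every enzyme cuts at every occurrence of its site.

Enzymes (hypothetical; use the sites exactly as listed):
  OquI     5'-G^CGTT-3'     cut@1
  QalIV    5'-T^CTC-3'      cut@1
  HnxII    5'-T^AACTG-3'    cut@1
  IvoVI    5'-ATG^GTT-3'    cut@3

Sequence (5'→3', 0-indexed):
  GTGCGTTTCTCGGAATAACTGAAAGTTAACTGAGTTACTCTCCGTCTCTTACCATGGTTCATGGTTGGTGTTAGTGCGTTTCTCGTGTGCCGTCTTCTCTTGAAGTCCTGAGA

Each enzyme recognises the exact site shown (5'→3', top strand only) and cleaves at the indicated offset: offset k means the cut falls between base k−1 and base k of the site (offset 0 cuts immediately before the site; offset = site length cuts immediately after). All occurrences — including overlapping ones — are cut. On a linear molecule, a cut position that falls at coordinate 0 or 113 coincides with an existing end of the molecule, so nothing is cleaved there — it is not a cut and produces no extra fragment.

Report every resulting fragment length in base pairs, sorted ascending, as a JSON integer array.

[3,5,5,6,7,8,11,11,12,13,15,17]

Per-enzyme occurrences:
  OquI GCGTT/1: at [2, 75] ⇒ [3, 76]
  QalIV TCTC/1: at [7, 38, 44, 80, 95] ⇒ [8, 39, 45, 81, 96]
  HnxII TAACTG/1: at [15, 26] ⇒ [16, 27]
  IvoVI ATGGTT/3: at [53, 60] ⇒ [56, 63]

Pooled cuts: [3, 8, 16, 27, 39, 45, 56, 63, 76, 81, 96]

Fragments:
  [0,3): 3 bp
  [3,8): 5 bp
  [8,16): 8 bp
  [16,27): 11 bp
  [27,39): 12 bp
  [39,45): 6 bp
  [45,56): 11 bp
  [56,63): 7 bp
  [63,76): 13 bp
  [76,81): 5 bp
  [81,96): 15 bp
  [96,113): 17 bp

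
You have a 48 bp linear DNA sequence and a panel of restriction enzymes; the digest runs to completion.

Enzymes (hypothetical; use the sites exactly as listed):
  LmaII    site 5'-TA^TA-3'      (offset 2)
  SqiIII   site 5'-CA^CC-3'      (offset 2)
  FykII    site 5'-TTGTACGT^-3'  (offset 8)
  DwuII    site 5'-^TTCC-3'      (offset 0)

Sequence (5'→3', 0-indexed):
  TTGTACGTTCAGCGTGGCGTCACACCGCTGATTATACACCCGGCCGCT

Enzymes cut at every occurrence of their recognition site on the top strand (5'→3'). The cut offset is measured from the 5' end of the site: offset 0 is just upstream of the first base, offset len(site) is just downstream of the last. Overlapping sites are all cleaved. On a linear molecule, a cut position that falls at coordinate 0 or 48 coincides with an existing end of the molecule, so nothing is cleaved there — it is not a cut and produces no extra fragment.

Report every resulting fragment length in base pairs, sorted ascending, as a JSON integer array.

[4,8,10,10,16]

Per-enzyme occurrences:
  LmaII TATA/2: at [32] ⇒ [34]
  SqiIII CACC/2: at [22, 36] ⇒ [24, 38]
  FykII TTGTACGT/8: at [0] ⇒ [8]
  DwuII (TTCC, off=0): no sites

Pooled cuts: [8, 24, 34, 38]

Fragment lengths:
  [0,8): 8 bp
  [8,24): 16 bp
  [24,34): 10 bp
  [34,38): 4 bp
  [38,48): 10 bp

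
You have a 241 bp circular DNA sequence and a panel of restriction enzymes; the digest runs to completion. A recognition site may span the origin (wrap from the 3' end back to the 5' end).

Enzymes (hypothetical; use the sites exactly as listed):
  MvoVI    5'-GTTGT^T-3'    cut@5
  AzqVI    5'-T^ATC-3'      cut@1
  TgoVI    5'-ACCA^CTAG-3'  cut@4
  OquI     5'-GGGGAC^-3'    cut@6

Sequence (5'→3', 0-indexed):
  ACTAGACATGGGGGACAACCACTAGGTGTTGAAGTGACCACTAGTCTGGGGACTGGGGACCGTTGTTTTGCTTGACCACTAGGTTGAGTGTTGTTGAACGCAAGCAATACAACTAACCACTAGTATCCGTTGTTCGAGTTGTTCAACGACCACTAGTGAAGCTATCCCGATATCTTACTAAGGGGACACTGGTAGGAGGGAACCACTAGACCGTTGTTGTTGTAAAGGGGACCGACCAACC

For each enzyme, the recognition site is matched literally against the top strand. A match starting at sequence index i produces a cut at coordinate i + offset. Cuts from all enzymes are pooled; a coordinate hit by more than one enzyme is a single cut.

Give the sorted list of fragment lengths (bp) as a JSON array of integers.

Per-enzyme occurrences:
  MvoVI (GTTGTT, off=5): starts [61, 89, 128, 137, 212, 215] → cuts [66, 94, 133, 142, 217, 220]
  AzqVI (TATC, off=1): starts [123, 162, 170] → cuts [124, 163, 171]
  TgoVI (ACCACTAG, off=4): starts [17, 36, 74, 115, 148, 201, 238] → cuts [1, 21, 40, 78, 119, 152, 205]
  OquI (GGGGAC, off=6): starts [10, 47, 54, 181, 226] → cuts [16, 53, 60, 187, 232]

Pooled cuts: [1, 16, 21, 40, 53, 60, 66, 78, 94, 119, 124, 133, 142, 152, 163, 171, 187, 205, 217, 220, 232]

Fragments:
  1→16: 15 bp
  16→21: 5 bp
  21→40: 19 bp
  40→53: 13 bp
  53→60: 7 bp
  60→66: 6 bp
  66→78: 12 bp
  78→94: 16 bp
  94→119: 25 bp
  119→124: 5 bp
  124→133: 9 bp
  133→142: 9 bp
  142→152: 10 bp
  152→163: 11 bp
  163→171: 8 bp
  171→187: 16 bp
  187→205: 18 bp
  205→217: 12 bp
  217→220: 3 bp
  220→232: 12 bp
  232→1 (wrap): 241-232+1 = 10 bp

[3,5,5,6,7,8,9,9,10,10,11,12,12,12,13,15,16,16,18,19,25]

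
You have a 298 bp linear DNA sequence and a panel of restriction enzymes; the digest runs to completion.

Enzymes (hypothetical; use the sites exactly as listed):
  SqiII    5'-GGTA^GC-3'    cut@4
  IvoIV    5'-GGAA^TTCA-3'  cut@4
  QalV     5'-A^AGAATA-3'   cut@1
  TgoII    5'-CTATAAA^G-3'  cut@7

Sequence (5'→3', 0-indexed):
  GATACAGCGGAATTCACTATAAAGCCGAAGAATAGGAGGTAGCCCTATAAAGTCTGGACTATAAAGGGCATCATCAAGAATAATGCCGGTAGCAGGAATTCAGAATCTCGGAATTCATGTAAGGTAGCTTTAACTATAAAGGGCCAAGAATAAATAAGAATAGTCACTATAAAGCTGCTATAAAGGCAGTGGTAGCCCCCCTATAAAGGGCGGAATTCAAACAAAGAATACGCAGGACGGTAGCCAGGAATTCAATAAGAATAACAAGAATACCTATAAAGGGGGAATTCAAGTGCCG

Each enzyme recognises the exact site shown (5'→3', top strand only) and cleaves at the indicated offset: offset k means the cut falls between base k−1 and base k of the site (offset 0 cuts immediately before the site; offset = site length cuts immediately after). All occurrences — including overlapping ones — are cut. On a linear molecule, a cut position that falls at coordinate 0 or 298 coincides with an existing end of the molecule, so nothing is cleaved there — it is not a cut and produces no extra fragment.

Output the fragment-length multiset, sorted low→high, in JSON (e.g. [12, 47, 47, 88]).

Scan for sites:
  SqiII GGTAGC/4: at [37, 87, 122, 190, 238] ⇒ [41, 91, 126, 194, 242]
  IvoIV GGAATTCA/4: at [8, 94, 109, 211, 246, 283] ⇒ [12, 98, 113, 215, 250, 287]
  QalV AAGAATA/1: at [27, 75, 145, 155, 223, 256, 265] ⇒ [28, 76, 146, 156, 224, 257, 266]
  TgoII CTATAAAG/7: at [16, 44, 58, 133, 166, 177, 200, 273] ⇒ [23, 51, 65, 140, 173, 184, 207, 280]

All cut coordinates (distinct, sorted): [12, 23, 28, 41, 51, 65, 76, 91, 98, 113, 126, 140, 146, 156, 173, 184, 194, 207, 215, 224, 242, 250, 257, 266, 280, 287]

Fragments:
  [0,12): 12 bp
  [12,23): 11 bp
  [23,28): 5 bp
  [28,41): 13 bp
  [41,51): 10 bp
  [51,65): 14 bp
  [65,76): 11 bp
  [76,91): 15 bp
  [91,98): 7 bp
  [98,113): 15 bp
  [113,126): 13 bp
  [126,140): 14 bp
  [140,146): 6 bp
  [146,156): 10 bp
  [156,173): 17 bp
  [173,184): 11 bp
  [184,194): 10 bp
  [194,207): 13 bp
  [207,215): 8 bp
  [215,224): 9 bp
  [224,242): 18 bp
  [242,250): 8 bp
  [250,257): 7 bp
  [257,266): 9 bp
  [266,280): 14 bp
  [280,287): 7 bp
  [287,298): 11 bp

[5,6,7,7,7,8,8,9,9,10,10,10,11,11,11,11,12,13,13,13,14,14,14,15,15,17,18]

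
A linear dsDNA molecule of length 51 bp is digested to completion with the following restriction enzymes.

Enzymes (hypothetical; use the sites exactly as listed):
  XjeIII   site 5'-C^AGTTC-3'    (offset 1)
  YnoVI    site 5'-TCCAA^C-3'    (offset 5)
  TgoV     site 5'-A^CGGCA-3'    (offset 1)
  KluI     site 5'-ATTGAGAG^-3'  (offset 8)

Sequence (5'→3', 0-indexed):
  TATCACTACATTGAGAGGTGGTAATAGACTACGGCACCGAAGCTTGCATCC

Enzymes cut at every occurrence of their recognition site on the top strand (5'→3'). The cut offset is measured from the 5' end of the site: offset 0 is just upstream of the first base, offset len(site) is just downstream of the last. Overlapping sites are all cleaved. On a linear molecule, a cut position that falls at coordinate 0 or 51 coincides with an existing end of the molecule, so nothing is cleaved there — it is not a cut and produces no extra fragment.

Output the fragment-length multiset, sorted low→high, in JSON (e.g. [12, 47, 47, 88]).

[14,17,20]

Site scan:
  XjeIII (CAGTTC, off=1): no sites
  YnoVI (TCCAAC, off=5): no sites
  TgoV (ACGGCA, off=1): starts [30] → cuts [31]
  KluI (ATTGAGAG, off=8): starts [9] → cuts [17]

All cut coordinates (distinct, sorted): [17, 31]

Fragment lengths:
  [0,17): 17 bp
  [17,31): 14 bp
  [31,51): 20 bp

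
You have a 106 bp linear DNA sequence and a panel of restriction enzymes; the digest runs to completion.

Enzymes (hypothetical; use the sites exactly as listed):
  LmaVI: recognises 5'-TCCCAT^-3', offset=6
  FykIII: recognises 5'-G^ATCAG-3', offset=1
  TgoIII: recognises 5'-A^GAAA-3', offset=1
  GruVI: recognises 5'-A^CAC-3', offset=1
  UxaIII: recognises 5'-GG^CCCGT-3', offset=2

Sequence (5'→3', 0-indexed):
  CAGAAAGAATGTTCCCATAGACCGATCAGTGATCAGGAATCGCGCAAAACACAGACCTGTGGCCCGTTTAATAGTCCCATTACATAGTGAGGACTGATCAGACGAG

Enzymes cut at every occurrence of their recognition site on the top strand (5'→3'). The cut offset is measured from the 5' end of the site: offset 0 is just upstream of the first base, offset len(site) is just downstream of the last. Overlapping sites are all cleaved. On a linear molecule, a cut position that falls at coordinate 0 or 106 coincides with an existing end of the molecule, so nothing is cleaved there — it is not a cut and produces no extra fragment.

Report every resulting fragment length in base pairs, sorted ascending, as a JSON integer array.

[2,6,7,10,13,16,16,18,18]

Site scan:
  LmaVI (TCCCAT, off=6): starts [12, 74] → cuts [18, 80]
  FykIII (GATCAG, off=1): starts [23, 30, 95] → cuts [24, 31, 96]
  TgoIII (AGAAA, off=1): starts [1] → cuts [2]
  GruVI (ACAC, off=1): starts [48] → cuts [49]
  UxaIII (GGCCCGT, off=2): starts [60] → cuts [62]

All cut coordinates (distinct, sorted): [2, 18, 24, 31, 49, 62, 80, 96]

Fragments:
  [0,2): 2 bp
  [2,18): 16 bp
  [18,24): 6 bp
  [24,31): 7 bp
  [31,49): 18 bp
  [49,62): 13 bp
  [62,80): 18 bp
  [80,96): 16 bp
  [96,106): 10 bp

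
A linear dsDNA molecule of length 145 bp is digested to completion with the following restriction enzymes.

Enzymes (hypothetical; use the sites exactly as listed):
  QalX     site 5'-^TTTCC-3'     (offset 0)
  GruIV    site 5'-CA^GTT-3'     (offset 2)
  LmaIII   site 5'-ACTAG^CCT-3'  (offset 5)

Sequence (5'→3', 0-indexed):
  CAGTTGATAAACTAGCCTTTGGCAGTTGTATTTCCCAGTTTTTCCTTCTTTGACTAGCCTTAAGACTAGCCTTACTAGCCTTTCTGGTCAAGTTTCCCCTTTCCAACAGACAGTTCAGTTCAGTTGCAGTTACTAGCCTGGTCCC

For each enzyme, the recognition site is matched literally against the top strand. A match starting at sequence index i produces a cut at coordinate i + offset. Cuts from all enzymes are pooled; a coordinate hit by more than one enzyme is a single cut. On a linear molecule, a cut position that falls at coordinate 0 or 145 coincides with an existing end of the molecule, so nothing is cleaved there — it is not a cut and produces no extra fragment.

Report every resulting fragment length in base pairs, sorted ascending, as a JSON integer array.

[2,3,5,5,6,6,7,7,8,9,9,9,12,13,13,14,17]

Site scan:
  QalX (TTTCC, off=0): starts [30, 40, 92, 99] → cuts [30, 40, 92, 99]
  GruIV (CAGTT, off=2): starts [0, 22, 35, 110, 115, 120, 126] → cuts [2, 24, 37, 112, 117, 122, 128]
  LmaIII (ACTAGCCT, off=5): starts [10, 52, 64, 73, 131] → cuts [15, 57, 69, 78, 136]

Pooled cuts: [2, 15, 24, 30, 37, 40, 57, 69, 78, 92, 99, 112, 117, 122, 128, 136]

Fragments:
  [0,2): 2 bp
  [2,15): 13 bp
  [15,24): 9 bp
  [24,30): 6 bp
  [30,37): 7 bp
  [37,40): 3 bp
  [40,57): 17 bp
  [57,69): 12 bp
  [69,78): 9 bp
  [78,92): 14 bp
  [92,99): 7 bp
  [99,112): 13 bp
  [112,117): 5 bp
  [117,122): 5 bp
  [122,128): 6 bp
  [128,136): 8 bp
  [136,145): 9 bp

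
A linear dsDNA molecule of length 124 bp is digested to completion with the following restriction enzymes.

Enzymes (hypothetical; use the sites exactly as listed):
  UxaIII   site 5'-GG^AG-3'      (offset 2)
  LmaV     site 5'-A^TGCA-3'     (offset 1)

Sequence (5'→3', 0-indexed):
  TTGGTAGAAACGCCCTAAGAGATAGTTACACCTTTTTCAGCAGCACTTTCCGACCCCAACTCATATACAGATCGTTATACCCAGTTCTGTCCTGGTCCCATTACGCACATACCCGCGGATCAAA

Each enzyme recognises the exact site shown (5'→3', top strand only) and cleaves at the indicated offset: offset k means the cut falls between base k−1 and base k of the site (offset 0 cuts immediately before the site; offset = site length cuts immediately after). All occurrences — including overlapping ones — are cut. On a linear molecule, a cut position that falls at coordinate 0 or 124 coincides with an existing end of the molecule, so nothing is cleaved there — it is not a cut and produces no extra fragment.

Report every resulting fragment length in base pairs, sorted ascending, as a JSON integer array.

[124]

Site scan:
  UxaIII (GGAG, off=2): no sites
  LmaV (ATGCA, off=1): no sites

Pooled cuts: ∅

Fragment lengths:
  no cuts → one linear fragment of 124 bp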